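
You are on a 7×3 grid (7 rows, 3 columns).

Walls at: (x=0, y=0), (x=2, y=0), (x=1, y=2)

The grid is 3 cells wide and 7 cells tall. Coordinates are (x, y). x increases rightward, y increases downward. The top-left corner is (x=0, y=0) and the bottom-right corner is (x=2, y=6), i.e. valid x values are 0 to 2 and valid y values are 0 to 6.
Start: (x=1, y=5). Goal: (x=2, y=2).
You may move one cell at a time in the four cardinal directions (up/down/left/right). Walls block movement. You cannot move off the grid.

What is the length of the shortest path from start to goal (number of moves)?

BFS from (x=1, y=5) until reaching (x=2, y=2):
  Distance 0: (x=1, y=5)
  Distance 1: (x=1, y=4), (x=0, y=5), (x=2, y=5), (x=1, y=6)
  Distance 2: (x=1, y=3), (x=0, y=4), (x=2, y=4), (x=0, y=6), (x=2, y=6)
  Distance 3: (x=0, y=3), (x=2, y=3)
  Distance 4: (x=0, y=2), (x=2, y=2)  <- goal reached here
One shortest path (4 moves): (x=1, y=5) -> (x=2, y=5) -> (x=2, y=4) -> (x=2, y=3) -> (x=2, y=2)

Answer: Shortest path length: 4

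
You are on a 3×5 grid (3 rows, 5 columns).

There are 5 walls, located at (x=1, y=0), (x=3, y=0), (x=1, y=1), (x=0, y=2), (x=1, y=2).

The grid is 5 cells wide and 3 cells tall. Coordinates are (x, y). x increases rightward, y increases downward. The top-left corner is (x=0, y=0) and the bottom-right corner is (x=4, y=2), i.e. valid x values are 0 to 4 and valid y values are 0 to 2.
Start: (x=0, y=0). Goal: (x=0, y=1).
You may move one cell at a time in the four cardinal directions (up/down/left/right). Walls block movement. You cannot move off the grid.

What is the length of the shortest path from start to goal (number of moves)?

Answer: Shortest path length: 1

Derivation:
BFS from (x=0, y=0) until reaching (x=0, y=1):
  Distance 0: (x=0, y=0)
  Distance 1: (x=0, y=1)  <- goal reached here
One shortest path (1 moves): (x=0, y=0) -> (x=0, y=1)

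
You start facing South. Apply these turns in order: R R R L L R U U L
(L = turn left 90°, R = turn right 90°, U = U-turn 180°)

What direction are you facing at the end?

Answer: Final heading: West

Derivation:
Start: South
  R (right (90° clockwise)) -> West
  R (right (90° clockwise)) -> North
  R (right (90° clockwise)) -> East
  L (left (90° counter-clockwise)) -> North
  L (left (90° counter-clockwise)) -> West
  R (right (90° clockwise)) -> North
  U (U-turn (180°)) -> South
  U (U-turn (180°)) -> North
  L (left (90° counter-clockwise)) -> West
Final: West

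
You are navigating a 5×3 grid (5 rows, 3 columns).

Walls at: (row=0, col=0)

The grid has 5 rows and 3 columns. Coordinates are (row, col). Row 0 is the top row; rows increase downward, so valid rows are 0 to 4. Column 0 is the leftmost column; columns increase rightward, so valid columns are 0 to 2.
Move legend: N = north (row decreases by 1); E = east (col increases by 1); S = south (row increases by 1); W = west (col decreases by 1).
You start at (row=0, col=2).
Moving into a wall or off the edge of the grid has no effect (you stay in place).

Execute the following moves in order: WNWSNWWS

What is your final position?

Answer: Final position: (row=1, col=1)

Derivation:
Start: (row=0, col=2)
  W (west): (row=0, col=2) -> (row=0, col=1)
  N (north): blocked, stay at (row=0, col=1)
  W (west): blocked, stay at (row=0, col=1)
  S (south): (row=0, col=1) -> (row=1, col=1)
  N (north): (row=1, col=1) -> (row=0, col=1)
  W (west): blocked, stay at (row=0, col=1)
  W (west): blocked, stay at (row=0, col=1)
  S (south): (row=0, col=1) -> (row=1, col=1)
Final: (row=1, col=1)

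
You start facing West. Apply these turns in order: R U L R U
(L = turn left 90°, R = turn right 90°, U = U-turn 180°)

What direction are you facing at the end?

Answer: Final heading: North

Derivation:
Start: West
  R (right (90° clockwise)) -> North
  U (U-turn (180°)) -> South
  L (left (90° counter-clockwise)) -> East
  R (right (90° clockwise)) -> South
  U (U-turn (180°)) -> North
Final: North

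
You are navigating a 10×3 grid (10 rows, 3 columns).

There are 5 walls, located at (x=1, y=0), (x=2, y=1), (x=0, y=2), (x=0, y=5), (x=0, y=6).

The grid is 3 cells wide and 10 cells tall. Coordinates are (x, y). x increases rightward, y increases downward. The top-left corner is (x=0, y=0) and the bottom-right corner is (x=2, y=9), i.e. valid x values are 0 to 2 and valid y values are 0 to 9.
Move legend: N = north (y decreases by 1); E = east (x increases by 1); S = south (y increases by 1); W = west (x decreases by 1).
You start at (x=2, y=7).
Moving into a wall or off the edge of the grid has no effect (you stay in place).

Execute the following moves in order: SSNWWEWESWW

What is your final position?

Start: (x=2, y=7)
  S (south): (x=2, y=7) -> (x=2, y=8)
  S (south): (x=2, y=8) -> (x=2, y=9)
  N (north): (x=2, y=9) -> (x=2, y=8)
  W (west): (x=2, y=8) -> (x=1, y=8)
  W (west): (x=1, y=8) -> (x=0, y=8)
  E (east): (x=0, y=8) -> (x=1, y=8)
  W (west): (x=1, y=8) -> (x=0, y=8)
  E (east): (x=0, y=8) -> (x=1, y=8)
  S (south): (x=1, y=8) -> (x=1, y=9)
  W (west): (x=1, y=9) -> (x=0, y=9)
  W (west): blocked, stay at (x=0, y=9)
Final: (x=0, y=9)

Answer: Final position: (x=0, y=9)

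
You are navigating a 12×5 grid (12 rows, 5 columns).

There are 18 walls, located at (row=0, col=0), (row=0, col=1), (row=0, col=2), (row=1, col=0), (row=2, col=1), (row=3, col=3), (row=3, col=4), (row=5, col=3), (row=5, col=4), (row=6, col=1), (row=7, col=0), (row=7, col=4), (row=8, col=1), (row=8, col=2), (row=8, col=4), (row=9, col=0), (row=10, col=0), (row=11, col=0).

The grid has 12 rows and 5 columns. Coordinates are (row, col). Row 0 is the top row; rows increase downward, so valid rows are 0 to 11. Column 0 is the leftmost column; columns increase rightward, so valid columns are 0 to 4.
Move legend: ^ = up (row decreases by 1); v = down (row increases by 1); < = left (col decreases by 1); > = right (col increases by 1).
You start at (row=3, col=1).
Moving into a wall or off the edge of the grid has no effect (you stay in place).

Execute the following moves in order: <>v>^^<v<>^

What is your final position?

Answer: Final position: (row=2, col=2)

Derivation:
Start: (row=3, col=1)
  < (left): (row=3, col=1) -> (row=3, col=0)
  > (right): (row=3, col=0) -> (row=3, col=1)
  v (down): (row=3, col=1) -> (row=4, col=1)
  > (right): (row=4, col=1) -> (row=4, col=2)
  ^ (up): (row=4, col=2) -> (row=3, col=2)
  ^ (up): (row=3, col=2) -> (row=2, col=2)
  < (left): blocked, stay at (row=2, col=2)
  v (down): (row=2, col=2) -> (row=3, col=2)
  < (left): (row=3, col=2) -> (row=3, col=1)
  > (right): (row=3, col=1) -> (row=3, col=2)
  ^ (up): (row=3, col=2) -> (row=2, col=2)
Final: (row=2, col=2)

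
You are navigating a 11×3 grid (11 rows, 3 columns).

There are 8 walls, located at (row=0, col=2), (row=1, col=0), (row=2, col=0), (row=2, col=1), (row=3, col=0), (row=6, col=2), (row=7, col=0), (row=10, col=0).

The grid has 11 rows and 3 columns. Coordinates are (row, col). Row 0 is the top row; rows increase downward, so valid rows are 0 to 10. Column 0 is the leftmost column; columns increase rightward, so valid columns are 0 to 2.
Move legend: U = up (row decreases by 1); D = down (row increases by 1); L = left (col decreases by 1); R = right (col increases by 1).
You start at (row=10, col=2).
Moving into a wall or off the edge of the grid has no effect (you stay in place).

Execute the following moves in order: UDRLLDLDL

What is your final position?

Start: (row=10, col=2)
  U (up): (row=10, col=2) -> (row=9, col=2)
  D (down): (row=9, col=2) -> (row=10, col=2)
  R (right): blocked, stay at (row=10, col=2)
  L (left): (row=10, col=2) -> (row=10, col=1)
  L (left): blocked, stay at (row=10, col=1)
  D (down): blocked, stay at (row=10, col=1)
  L (left): blocked, stay at (row=10, col=1)
  D (down): blocked, stay at (row=10, col=1)
  L (left): blocked, stay at (row=10, col=1)
Final: (row=10, col=1)

Answer: Final position: (row=10, col=1)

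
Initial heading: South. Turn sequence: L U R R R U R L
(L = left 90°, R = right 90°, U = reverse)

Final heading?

Answer: Final heading: North

Derivation:
Start: South
  L (left (90° counter-clockwise)) -> East
  U (U-turn (180°)) -> West
  R (right (90° clockwise)) -> North
  R (right (90° clockwise)) -> East
  R (right (90° clockwise)) -> South
  U (U-turn (180°)) -> North
  R (right (90° clockwise)) -> East
  L (left (90° counter-clockwise)) -> North
Final: North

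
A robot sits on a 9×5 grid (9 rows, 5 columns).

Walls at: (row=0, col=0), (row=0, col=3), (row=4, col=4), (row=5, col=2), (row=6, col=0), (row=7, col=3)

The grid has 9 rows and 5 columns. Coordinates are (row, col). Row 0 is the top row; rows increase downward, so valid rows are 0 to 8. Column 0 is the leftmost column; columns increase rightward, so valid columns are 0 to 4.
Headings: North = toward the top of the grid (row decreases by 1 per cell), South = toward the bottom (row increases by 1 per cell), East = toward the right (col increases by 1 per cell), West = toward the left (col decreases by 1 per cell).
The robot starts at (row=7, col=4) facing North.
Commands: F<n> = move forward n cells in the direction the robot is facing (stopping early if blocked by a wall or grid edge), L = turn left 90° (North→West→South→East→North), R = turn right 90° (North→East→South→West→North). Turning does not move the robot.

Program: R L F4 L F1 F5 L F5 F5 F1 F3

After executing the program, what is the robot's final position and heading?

Start: (row=7, col=4), facing North
  R: turn right, now facing East
  L: turn left, now facing North
  F4: move forward 2/4 (blocked), now at (row=5, col=4)
  L: turn left, now facing West
  F1: move forward 1, now at (row=5, col=3)
  F5: move forward 0/5 (blocked), now at (row=5, col=3)
  L: turn left, now facing South
  F5: move forward 1/5 (blocked), now at (row=6, col=3)
  F5: move forward 0/5 (blocked), now at (row=6, col=3)
  F1: move forward 0/1 (blocked), now at (row=6, col=3)
  F3: move forward 0/3 (blocked), now at (row=6, col=3)
Final: (row=6, col=3), facing South

Answer: Final position: (row=6, col=3), facing South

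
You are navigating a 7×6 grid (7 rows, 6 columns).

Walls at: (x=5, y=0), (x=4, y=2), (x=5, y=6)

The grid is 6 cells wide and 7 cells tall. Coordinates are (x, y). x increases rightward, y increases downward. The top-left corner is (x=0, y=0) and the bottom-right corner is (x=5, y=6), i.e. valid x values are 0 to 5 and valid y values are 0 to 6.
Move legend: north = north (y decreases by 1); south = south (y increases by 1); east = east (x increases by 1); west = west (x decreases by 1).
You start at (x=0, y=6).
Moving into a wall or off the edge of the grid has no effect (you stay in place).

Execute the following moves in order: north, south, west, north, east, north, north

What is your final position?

Start: (x=0, y=6)
  north (north): (x=0, y=6) -> (x=0, y=5)
  south (south): (x=0, y=5) -> (x=0, y=6)
  west (west): blocked, stay at (x=0, y=6)
  north (north): (x=0, y=6) -> (x=0, y=5)
  east (east): (x=0, y=5) -> (x=1, y=5)
  north (north): (x=1, y=5) -> (x=1, y=4)
  north (north): (x=1, y=4) -> (x=1, y=3)
Final: (x=1, y=3)

Answer: Final position: (x=1, y=3)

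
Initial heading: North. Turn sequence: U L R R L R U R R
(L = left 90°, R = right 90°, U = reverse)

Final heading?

Answer: Final heading: West

Derivation:
Start: North
  U (U-turn (180°)) -> South
  L (left (90° counter-clockwise)) -> East
  R (right (90° clockwise)) -> South
  R (right (90° clockwise)) -> West
  L (left (90° counter-clockwise)) -> South
  R (right (90° clockwise)) -> West
  U (U-turn (180°)) -> East
  R (right (90° clockwise)) -> South
  R (right (90° clockwise)) -> West
Final: West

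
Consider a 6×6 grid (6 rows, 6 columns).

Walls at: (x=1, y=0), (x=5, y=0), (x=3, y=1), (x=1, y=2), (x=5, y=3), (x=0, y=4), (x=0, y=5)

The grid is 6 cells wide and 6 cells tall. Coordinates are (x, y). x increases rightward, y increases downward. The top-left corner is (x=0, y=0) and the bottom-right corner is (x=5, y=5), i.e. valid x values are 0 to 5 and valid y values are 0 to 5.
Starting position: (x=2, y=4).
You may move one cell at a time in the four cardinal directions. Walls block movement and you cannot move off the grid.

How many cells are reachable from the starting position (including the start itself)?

BFS flood-fill from (x=2, y=4):
  Distance 0: (x=2, y=4)
  Distance 1: (x=2, y=3), (x=1, y=4), (x=3, y=4), (x=2, y=5)
  Distance 2: (x=2, y=2), (x=1, y=3), (x=3, y=3), (x=4, y=4), (x=1, y=5), (x=3, y=5)
  Distance 3: (x=2, y=1), (x=3, y=2), (x=0, y=3), (x=4, y=3), (x=5, y=4), (x=4, y=5)
  Distance 4: (x=2, y=0), (x=1, y=1), (x=0, y=2), (x=4, y=2), (x=5, y=5)
  Distance 5: (x=3, y=0), (x=0, y=1), (x=4, y=1), (x=5, y=2)
  Distance 6: (x=0, y=0), (x=4, y=0), (x=5, y=1)
Total reachable: 29 (grid has 29 open cells total)

Answer: Reachable cells: 29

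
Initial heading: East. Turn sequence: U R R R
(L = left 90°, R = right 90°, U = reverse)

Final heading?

Start: East
  U (U-turn (180°)) -> West
  R (right (90° clockwise)) -> North
  R (right (90° clockwise)) -> East
  R (right (90° clockwise)) -> South
Final: South

Answer: Final heading: South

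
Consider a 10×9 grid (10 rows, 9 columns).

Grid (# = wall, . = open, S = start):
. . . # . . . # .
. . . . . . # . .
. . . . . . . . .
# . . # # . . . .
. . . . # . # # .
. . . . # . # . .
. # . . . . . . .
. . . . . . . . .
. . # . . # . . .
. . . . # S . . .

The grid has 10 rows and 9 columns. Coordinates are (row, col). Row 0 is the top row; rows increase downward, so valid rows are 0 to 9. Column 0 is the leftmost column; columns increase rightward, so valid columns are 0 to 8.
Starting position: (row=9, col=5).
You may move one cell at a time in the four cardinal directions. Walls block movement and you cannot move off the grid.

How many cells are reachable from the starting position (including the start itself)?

Answer: Reachable cells: 75

Derivation:
BFS flood-fill from (row=9, col=5):
  Distance 0: (row=9, col=5)
  Distance 1: (row=9, col=6)
  Distance 2: (row=8, col=6), (row=9, col=7)
  Distance 3: (row=7, col=6), (row=8, col=7), (row=9, col=8)
  Distance 4: (row=6, col=6), (row=7, col=5), (row=7, col=7), (row=8, col=8)
  Distance 5: (row=6, col=5), (row=6, col=7), (row=7, col=4), (row=7, col=8)
  Distance 6: (row=5, col=5), (row=5, col=7), (row=6, col=4), (row=6, col=8), (row=7, col=3), (row=8, col=4)
  Distance 7: (row=4, col=5), (row=5, col=8), (row=6, col=3), (row=7, col=2), (row=8, col=3)
  Distance 8: (row=3, col=5), (row=4, col=8), (row=5, col=3), (row=6, col=2), (row=7, col=1), (row=9, col=3)
  Distance 9: (row=2, col=5), (row=3, col=6), (row=3, col=8), (row=4, col=3), (row=5, col=2), (row=7, col=0), (row=8, col=1), (row=9, col=2)
  Distance 10: (row=1, col=5), (row=2, col=4), (row=2, col=6), (row=2, col=8), (row=3, col=7), (row=4, col=2), (row=5, col=1), (row=6, col=0), (row=8, col=0), (row=9, col=1)
  Distance 11: (row=0, col=5), (row=1, col=4), (row=1, col=8), (row=2, col=3), (row=2, col=7), (row=3, col=2), (row=4, col=1), (row=5, col=0), (row=9, col=0)
  Distance 12: (row=0, col=4), (row=0, col=6), (row=0, col=8), (row=1, col=3), (row=1, col=7), (row=2, col=2), (row=3, col=1), (row=4, col=0)
  Distance 13: (row=1, col=2), (row=2, col=1)
  Distance 14: (row=0, col=2), (row=1, col=1), (row=2, col=0)
  Distance 15: (row=0, col=1), (row=1, col=0)
  Distance 16: (row=0, col=0)
Total reachable: 75 (grid has 75 open cells total)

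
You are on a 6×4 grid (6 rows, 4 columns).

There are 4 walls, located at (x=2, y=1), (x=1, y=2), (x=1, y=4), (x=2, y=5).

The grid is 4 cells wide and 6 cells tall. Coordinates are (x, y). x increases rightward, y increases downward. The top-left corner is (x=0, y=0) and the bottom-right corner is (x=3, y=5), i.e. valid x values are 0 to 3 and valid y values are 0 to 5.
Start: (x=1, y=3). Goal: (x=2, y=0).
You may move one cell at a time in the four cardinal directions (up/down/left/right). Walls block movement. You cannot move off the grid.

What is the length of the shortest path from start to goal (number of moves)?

BFS from (x=1, y=3) until reaching (x=2, y=0):
  Distance 0: (x=1, y=3)
  Distance 1: (x=0, y=3), (x=2, y=3)
  Distance 2: (x=0, y=2), (x=2, y=2), (x=3, y=3), (x=0, y=4), (x=2, y=4)
  Distance 3: (x=0, y=1), (x=3, y=2), (x=3, y=4), (x=0, y=5)
  Distance 4: (x=0, y=0), (x=1, y=1), (x=3, y=1), (x=1, y=5), (x=3, y=5)
  Distance 5: (x=1, y=0), (x=3, y=0)
  Distance 6: (x=2, y=0)  <- goal reached here
One shortest path (6 moves): (x=1, y=3) -> (x=2, y=3) -> (x=3, y=3) -> (x=3, y=2) -> (x=3, y=1) -> (x=3, y=0) -> (x=2, y=0)

Answer: Shortest path length: 6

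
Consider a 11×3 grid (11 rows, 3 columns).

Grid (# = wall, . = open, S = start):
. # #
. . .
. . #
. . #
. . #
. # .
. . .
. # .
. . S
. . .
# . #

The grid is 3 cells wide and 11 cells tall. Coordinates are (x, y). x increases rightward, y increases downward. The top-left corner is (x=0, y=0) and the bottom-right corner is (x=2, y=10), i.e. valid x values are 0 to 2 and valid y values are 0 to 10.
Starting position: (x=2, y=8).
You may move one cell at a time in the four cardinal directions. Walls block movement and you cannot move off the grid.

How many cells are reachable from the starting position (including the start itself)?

BFS flood-fill from (x=2, y=8):
  Distance 0: (x=2, y=8)
  Distance 1: (x=2, y=7), (x=1, y=8), (x=2, y=9)
  Distance 2: (x=2, y=6), (x=0, y=8), (x=1, y=9)
  Distance 3: (x=2, y=5), (x=1, y=6), (x=0, y=7), (x=0, y=9), (x=1, y=10)
  Distance 4: (x=0, y=6)
  Distance 5: (x=0, y=5)
  Distance 6: (x=0, y=4)
  Distance 7: (x=0, y=3), (x=1, y=4)
  Distance 8: (x=0, y=2), (x=1, y=3)
  Distance 9: (x=0, y=1), (x=1, y=2)
  Distance 10: (x=0, y=0), (x=1, y=1)
  Distance 11: (x=2, y=1)
Total reachable: 24 (grid has 24 open cells total)

Answer: Reachable cells: 24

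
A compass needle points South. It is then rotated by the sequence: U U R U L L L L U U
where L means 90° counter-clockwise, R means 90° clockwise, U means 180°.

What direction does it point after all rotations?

Answer: Final heading: East

Derivation:
Start: South
  U (U-turn (180°)) -> North
  U (U-turn (180°)) -> South
  R (right (90° clockwise)) -> West
  U (U-turn (180°)) -> East
  L (left (90° counter-clockwise)) -> North
  L (left (90° counter-clockwise)) -> West
  L (left (90° counter-clockwise)) -> South
  L (left (90° counter-clockwise)) -> East
  U (U-turn (180°)) -> West
  U (U-turn (180°)) -> East
Final: East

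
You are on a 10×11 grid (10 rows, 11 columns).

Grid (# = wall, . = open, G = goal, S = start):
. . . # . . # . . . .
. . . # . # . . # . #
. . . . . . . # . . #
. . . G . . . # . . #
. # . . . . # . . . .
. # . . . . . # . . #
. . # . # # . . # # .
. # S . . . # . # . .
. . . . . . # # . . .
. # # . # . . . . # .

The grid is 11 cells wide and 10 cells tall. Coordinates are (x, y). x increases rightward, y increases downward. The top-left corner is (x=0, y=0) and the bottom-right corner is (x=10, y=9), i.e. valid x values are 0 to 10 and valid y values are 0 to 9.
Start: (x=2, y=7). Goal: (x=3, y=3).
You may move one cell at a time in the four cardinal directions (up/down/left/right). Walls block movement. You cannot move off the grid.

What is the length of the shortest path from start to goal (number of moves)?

Answer: Shortest path length: 5

Derivation:
BFS from (x=2, y=7) until reaching (x=3, y=3):
  Distance 0: (x=2, y=7)
  Distance 1: (x=3, y=7), (x=2, y=8)
  Distance 2: (x=3, y=6), (x=4, y=7), (x=1, y=8), (x=3, y=8)
  Distance 3: (x=3, y=5), (x=5, y=7), (x=0, y=8), (x=4, y=8), (x=3, y=9)
  Distance 4: (x=3, y=4), (x=2, y=5), (x=4, y=5), (x=0, y=7), (x=5, y=8), (x=0, y=9)
  Distance 5: (x=3, y=3), (x=2, y=4), (x=4, y=4), (x=5, y=5), (x=0, y=6), (x=5, y=9)  <- goal reached here
One shortest path (5 moves): (x=2, y=7) -> (x=3, y=7) -> (x=3, y=6) -> (x=3, y=5) -> (x=3, y=4) -> (x=3, y=3)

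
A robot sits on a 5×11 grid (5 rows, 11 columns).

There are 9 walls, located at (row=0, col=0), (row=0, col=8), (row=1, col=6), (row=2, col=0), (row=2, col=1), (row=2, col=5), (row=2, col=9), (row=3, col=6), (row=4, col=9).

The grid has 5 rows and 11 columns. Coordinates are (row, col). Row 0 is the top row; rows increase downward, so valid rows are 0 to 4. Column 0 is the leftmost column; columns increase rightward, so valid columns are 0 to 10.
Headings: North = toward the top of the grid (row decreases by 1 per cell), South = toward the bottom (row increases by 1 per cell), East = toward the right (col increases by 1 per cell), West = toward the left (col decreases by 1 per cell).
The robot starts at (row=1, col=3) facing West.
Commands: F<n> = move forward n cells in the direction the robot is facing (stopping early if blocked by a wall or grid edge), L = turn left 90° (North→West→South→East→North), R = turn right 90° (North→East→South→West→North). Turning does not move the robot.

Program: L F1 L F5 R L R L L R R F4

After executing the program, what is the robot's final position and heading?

Answer: Final position: (row=4, col=4), facing South

Derivation:
Start: (row=1, col=3), facing West
  L: turn left, now facing South
  F1: move forward 1, now at (row=2, col=3)
  L: turn left, now facing East
  F5: move forward 1/5 (blocked), now at (row=2, col=4)
  R: turn right, now facing South
  L: turn left, now facing East
  R: turn right, now facing South
  L: turn left, now facing East
  L: turn left, now facing North
  R: turn right, now facing East
  R: turn right, now facing South
  F4: move forward 2/4 (blocked), now at (row=4, col=4)
Final: (row=4, col=4), facing South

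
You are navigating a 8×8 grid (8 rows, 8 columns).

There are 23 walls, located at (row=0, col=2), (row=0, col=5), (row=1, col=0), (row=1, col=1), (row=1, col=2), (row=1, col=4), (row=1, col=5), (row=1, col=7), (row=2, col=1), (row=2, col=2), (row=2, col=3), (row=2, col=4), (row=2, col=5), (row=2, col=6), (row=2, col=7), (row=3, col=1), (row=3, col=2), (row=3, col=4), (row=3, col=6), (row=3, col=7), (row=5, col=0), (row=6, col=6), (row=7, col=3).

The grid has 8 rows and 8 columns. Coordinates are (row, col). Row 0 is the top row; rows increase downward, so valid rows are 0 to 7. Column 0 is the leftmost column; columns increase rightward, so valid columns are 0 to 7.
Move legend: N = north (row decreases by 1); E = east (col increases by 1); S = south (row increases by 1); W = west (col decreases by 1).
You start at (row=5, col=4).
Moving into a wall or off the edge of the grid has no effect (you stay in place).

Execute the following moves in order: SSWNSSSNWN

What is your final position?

Answer: Final position: (row=5, col=3)

Derivation:
Start: (row=5, col=4)
  S (south): (row=5, col=4) -> (row=6, col=4)
  S (south): (row=6, col=4) -> (row=7, col=4)
  W (west): blocked, stay at (row=7, col=4)
  N (north): (row=7, col=4) -> (row=6, col=4)
  S (south): (row=6, col=4) -> (row=7, col=4)
  S (south): blocked, stay at (row=7, col=4)
  S (south): blocked, stay at (row=7, col=4)
  N (north): (row=7, col=4) -> (row=6, col=4)
  W (west): (row=6, col=4) -> (row=6, col=3)
  N (north): (row=6, col=3) -> (row=5, col=3)
Final: (row=5, col=3)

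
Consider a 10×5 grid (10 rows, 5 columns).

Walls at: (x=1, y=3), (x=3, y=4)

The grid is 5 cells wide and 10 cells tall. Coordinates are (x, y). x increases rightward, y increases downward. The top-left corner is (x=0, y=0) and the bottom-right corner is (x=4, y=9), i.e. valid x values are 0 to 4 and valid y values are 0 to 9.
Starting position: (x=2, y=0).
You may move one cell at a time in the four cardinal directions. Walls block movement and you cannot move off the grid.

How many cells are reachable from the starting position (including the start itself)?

BFS flood-fill from (x=2, y=0):
  Distance 0: (x=2, y=0)
  Distance 1: (x=1, y=0), (x=3, y=0), (x=2, y=1)
  Distance 2: (x=0, y=0), (x=4, y=0), (x=1, y=1), (x=3, y=1), (x=2, y=2)
  Distance 3: (x=0, y=1), (x=4, y=1), (x=1, y=2), (x=3, y=2), (x=2, y=3)
  Distance 4: (x=0, y=2), (x=4, y=2), (x=3, y=3), (x=2, y=4)
  Distance 5: (x=0, y=3), (x=4, y=3), (x=1, y=4), (x=2, y=5)
  Distance 6: (x=0, y=4), (x=4, y=4), (x=1, y=5), (x=3, y=5), (x=2, y=6)
  Distance 7: (x=0, y=5), (x=4, y=5), (x=1, y=6), (x=3, y=6), (x=2, y=7)
  Distance 8: (x=0, y=6), (x=4, y=6), (x=1, y=7), (x=3, y=7), (x=2, y=8)
  Distance 9: (x=0, y=7), (x=4, y=7), (x=1, y=8), (x=3, y=8), (x=2, y=9)
  Distance 10: (x=0, y=8), (x=4, y=8), (x=1, y=9), (x=3, y=9)
  Distance 11: (x=0, y=9), (x=4, y=9)
Total reachable: 48 (grid has 48 open cells total)

Answer: Reachable cells: 48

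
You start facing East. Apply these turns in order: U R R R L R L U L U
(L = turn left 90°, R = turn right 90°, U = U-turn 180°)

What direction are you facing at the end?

Start: East
  U (U-turn (180°)) -> West
  R (right (90° clockwise)) -> North
  R (right (90° clockwise)) -> East
  R (right (90° clockwise)) -> South
  L (left (90° counter-clockwise)) -> East
  R (right (90° clockwise)) -> South
  L (left (90° counter-clockwise)) -> East
  U (U-turn (180°)) -> West
  L (left (90° counter-clockwise)) -> South
  U (U-turn (180°)) -> North
Final: North

Answer: Final heading: North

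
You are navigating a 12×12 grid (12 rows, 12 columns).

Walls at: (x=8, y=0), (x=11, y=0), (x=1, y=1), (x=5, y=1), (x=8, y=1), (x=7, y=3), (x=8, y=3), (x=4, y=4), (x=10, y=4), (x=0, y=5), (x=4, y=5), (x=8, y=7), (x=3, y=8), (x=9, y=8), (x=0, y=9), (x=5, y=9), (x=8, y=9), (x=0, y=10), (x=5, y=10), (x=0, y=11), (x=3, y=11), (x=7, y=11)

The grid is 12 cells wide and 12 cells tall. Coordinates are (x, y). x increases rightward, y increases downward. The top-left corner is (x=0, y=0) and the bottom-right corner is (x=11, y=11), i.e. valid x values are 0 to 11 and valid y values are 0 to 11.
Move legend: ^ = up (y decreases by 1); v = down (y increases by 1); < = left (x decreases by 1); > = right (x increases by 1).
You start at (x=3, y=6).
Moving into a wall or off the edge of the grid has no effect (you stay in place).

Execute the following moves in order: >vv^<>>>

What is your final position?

Start: (x=3, y=6)
  > (right): (x=3, y=6) -> (x=4, y=6)
  v (down): (x=4, y=6) -> (x=4, y=7)
  v (down): (x=4, y=7) -> (x=4, y=8)
  ^ (up): (x=4, y=8) -> (x=4, y=7)
  < (left): (x=4, y=7) -> (x=3, y=7)
  > (right): (x=3, y=7) -> (x=4, y=7)
  > (right): (x=4, y=7) -> (x=5, y=7)
  > (right): (x=5, y=7) -> (x=6, y=7)
Final: (x=6, y=7)

Answer: Final position: (x=6, y=7)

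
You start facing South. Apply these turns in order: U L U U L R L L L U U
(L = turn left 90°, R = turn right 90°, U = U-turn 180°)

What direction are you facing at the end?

Answer: Final heading: North

Derivation:
Start: South
  U (U-turn (180°)) -> North
  L (left (90° counter-clockwise)) -> West
  U (U-turn (180°)) -> East
  U (U-turn (180°)) -> West
  L (left (90° counter-clockwise)) -> South
  R (right (90° clockwise)) -> West
  L (left (90° counter-clockwise)) -> South
  L (left (90° counter-clockwise)) -> East
  L (left (90° counter-clockwise)) -> North
  U (U-turn (180°)) -> South
  U (U-turn (180°)) -> North
Final: North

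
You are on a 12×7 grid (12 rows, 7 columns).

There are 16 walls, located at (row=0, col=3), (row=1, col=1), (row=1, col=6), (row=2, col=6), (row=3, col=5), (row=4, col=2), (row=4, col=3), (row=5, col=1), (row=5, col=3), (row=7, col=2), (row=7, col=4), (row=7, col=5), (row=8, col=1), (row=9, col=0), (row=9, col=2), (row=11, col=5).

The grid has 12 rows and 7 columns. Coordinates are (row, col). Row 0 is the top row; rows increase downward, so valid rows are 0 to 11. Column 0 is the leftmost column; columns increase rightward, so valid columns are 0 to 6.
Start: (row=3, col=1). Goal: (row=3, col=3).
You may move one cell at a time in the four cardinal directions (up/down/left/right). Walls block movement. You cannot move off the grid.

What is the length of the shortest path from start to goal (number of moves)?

Answer: Shortest path length: 2

Derivation:
BFS from (row=3, col=1) until reaching (row=3, col=3):
  Distance 0: (row=3, col=1)
  Distance 1: (row=2, col=1), (row=3, col=0), (row=3, col=2), (row=4, col=1)
  Distance 2: (row=2, col=0), (row=2, col=2), (row=3, col=3), (row=4, col=0)  <- goal reached here
One shortest path (2 moves): (row=3, col=1) -> (row=3, col=2) -> (row=3, col=3)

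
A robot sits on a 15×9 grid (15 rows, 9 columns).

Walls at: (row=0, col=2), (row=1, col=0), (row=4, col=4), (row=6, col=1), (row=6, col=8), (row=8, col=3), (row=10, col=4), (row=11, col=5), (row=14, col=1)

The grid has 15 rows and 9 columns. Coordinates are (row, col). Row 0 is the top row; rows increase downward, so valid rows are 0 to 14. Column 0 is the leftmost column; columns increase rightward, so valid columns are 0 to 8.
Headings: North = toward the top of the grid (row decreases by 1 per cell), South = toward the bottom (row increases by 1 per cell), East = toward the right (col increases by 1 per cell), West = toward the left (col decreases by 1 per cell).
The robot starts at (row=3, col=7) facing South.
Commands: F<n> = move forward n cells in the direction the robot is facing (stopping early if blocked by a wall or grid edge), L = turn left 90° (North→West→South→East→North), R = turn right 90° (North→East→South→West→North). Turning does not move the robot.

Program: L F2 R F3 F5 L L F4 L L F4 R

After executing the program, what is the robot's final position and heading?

Answer: Final position: (row=5, col=8), facing West

Derivation:
Start: (row=3, col=7), facing South
  L: turn left, now facing East
  F2: move forward 1/2 (blocked), now at (row=3, col=8)
  R: turn right, now facing South
  F3: move forward 2/3 (blocked), now at (row=5, col=8)
  F5: move forward 0/5 (blocked), now at (row=5, col=8)
  L: turn left, now facing East
  L: turn left, now facing North
  F4: move forward 4, now at (row=1, col=8)
  L: turn left, now facing West
  L: turn left, now facing South
  F4: move forward 4, now at (row=5, col=8)
  R: turn right, now facing West
Final: (row=5, col=8), facing West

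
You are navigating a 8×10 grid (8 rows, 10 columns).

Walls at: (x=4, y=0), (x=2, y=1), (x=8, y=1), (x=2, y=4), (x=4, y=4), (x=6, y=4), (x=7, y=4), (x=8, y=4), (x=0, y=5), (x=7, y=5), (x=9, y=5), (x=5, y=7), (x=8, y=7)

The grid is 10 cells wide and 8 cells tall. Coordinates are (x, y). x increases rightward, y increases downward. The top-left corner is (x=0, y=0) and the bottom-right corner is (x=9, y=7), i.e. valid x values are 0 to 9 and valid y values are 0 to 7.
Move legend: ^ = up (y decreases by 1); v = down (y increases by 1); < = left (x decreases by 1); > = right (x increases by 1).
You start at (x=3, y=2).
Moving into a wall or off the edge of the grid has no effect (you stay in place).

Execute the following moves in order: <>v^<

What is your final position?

Answer: Final position: (x=2, y=2)

Derivation:
Start: (x=3, y=2)
  < (left): (x=3, y=2) -> (x=2, y=2)
  > (right): (x=2, y=2) -> (x=3, y=2)
  v (down): (x=3, y=2) -> (x=3, y=3)
  ^ (up): (x=3, y=3) -> (x=3, y=2)
  < (left): (x=3, y=2) -> (x=2, y=2)
Final: (x=2, y=2)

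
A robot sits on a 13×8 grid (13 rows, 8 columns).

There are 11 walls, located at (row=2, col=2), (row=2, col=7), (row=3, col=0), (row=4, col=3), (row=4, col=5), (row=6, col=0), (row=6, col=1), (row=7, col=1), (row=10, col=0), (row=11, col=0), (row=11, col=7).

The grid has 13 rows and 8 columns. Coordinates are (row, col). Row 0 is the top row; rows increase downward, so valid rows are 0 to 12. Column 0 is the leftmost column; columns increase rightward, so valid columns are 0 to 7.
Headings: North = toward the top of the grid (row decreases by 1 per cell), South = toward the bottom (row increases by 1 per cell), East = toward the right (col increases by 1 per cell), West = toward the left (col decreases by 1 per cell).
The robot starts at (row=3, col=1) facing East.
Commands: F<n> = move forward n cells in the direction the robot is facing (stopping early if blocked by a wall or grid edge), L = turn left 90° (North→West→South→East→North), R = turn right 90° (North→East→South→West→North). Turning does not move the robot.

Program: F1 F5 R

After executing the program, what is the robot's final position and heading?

Start: (row=3, col=1), facing East
  F1: move forward 1, now at (row=3, col=2)
  F5: move forward 5, now at (row=3, col=7)
  R: turn right, now facing South
Final: (row=3, col=7), facing South

Answer: Final position: (row=3, col=7), facing South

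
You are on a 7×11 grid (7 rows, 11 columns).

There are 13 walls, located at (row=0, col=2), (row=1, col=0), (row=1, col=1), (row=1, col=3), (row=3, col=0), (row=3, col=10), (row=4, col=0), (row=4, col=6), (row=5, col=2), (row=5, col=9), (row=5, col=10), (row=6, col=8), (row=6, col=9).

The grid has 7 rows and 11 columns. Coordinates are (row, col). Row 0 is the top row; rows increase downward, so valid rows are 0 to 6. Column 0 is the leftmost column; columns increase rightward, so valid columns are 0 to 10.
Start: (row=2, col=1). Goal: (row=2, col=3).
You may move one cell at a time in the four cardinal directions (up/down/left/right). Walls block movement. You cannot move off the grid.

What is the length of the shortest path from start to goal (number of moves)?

Answer: Shortest path length: 2

Derivation:
BFS from (row=2, col=1) until reaching (row=2, col=3):
  Distance 0: (row=2, col=1)
  Distance 1: (row=2, col=0), (row=2, col=2), (row=3, col=1)
  Distance 2: (row=1, col=2), (row=2, col=3), (row=3, col=2), (row=4, col=1)  <- goal reached here
One shortest path (2 moves): (row=2, col=1) -> (row=2, col=2) -> (row=2, col=3)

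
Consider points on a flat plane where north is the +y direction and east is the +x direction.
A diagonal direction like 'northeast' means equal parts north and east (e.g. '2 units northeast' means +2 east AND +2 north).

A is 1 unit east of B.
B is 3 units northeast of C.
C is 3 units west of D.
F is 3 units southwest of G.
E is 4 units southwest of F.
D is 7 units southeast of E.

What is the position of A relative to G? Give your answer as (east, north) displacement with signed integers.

Place G at the origin (east=0, north=0).
  F is 3 units southwest of G: delta (east=-3, north=-3); F at (east=-3, north=-3).
  E is 4 units southwest of F: delta (east=-4, north=-4); E at (east=-7, north=-7).
  D is 7 units southeast of E: delta (east=+7, north=-7); D at (east=0, north=-14).
  C is 3 units west of D: delta (east=-3, north=+0); C at (east=-3, north=-14).
  B is 3 units northeast of C: delta (east=+3, north=+3); B at (east=0, north=-11).
  A is 1 unit east of B: delta (east=+1, north=+0); A at (east=1, north=-11).
Therefore A relative to G: (east=1, north=-11).

Answer: A is at (east=1, north=-11) relative to G.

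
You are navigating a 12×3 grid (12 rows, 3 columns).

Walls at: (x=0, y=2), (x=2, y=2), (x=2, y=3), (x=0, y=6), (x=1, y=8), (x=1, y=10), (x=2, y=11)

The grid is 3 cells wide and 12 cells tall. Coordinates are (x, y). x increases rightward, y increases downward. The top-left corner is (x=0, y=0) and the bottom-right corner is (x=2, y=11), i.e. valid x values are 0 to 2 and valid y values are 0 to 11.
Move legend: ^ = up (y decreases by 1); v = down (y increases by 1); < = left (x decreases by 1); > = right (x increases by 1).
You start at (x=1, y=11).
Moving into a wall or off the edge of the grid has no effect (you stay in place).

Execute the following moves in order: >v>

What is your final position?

Answer: Final position: (x=1, y=11)

Derivation:
Start: (x=1, y=11)
  > (right): blocked, stay at (x=1, y=11)
  v (down): blocked, stay at (x=1, y=11)
  > (right): blocked, stay at (x=1, y=11)
Final: (x=1, y=11)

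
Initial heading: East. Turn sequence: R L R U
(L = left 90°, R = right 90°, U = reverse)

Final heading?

Answer: Final heading: North

Derivation:
Start: East
  R (right (90° clockwise)) -> South
  L (left (90° counter-clockwise)) -> East
  R (right (90° clockwise)) -> South
  U (U-turn (180°)) -> North
Final: North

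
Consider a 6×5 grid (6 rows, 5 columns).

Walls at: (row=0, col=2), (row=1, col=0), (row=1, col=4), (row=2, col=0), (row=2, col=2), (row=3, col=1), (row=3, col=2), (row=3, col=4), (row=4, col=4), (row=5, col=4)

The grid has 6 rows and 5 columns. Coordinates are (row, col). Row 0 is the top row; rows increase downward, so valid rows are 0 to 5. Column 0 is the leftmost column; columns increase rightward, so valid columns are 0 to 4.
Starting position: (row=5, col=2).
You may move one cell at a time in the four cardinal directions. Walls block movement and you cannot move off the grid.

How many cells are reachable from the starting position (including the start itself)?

BFS flood-fill from (row=5, col=2):
  Distance 0: (row=5, col=2)
  Distance 1: (row=4, col=2), (row=5, col=1), (row=5, col=3)
  Distance 2: (row=4, col=1), (row=4, col=3), (row=5, col=0)
  Distance 3: (row=3, col=3), (row=4, col=0)
  Distance 4: (row=2, col=3), (row=3, col=0)
  Distance 5: (row=1, col=3), (row=2, col=4)
  Distance 6: (row=0, col=3), (row=1, col=2)
  Distance 7: (row=0, col=4), (row=1, col=1)
  Distance 8: (row=0, col=1), (row=2, col=1)
  Distance 9: (row=0, col=0)
Total reachable: 20 (grid has 20 open cells total)

Answer: Reachable cells: 20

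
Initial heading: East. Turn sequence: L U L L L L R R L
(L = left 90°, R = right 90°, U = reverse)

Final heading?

Start: East
  L (left (90° counter-clockwise)) -> North
  U (U-turn (180°)) -> South
  L (left (90° counter-clockwise)) -> East
  L (left (90° counter-clockwise)) -> North
  L (left (90° counter-clockwise)) -> West
  L (left (90° counter-clockwise)) -> South
  R (right (90° clockwise)) -> West
  R (right (90° clockwise)) -> North
  L (left (90° counter-clockwise)) -> West
Final: West

Answer: Final heading: West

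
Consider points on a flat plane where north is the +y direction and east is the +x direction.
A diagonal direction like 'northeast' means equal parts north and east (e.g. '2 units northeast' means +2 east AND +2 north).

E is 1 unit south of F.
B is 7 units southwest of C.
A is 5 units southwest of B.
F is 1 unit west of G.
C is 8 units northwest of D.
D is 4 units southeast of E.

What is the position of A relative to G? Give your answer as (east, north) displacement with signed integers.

Place G at the origin (east=0, north=0).
  F is 1 unit west of G: delta (east=-1, north=+0); F at (east=-1, north=0).
  E is 1 unit south of F: delta (east=+0, north=-1); E at (east=-1, north=-1).
  D is 4 units southeast of E: delta (east=+4, north=-4); D at (east=3, north=-5).
  C is 8 units northwest of D: delta (east=-8, north=+8); C at (east=-5, north=3).
  B is 7 units southwest of C: delta (east=-7, north=-7); B at (east=-12, north=-4).
  A is 5 units southwest of B: delta (east=-5, north=-5); A at (east=-17, north=-9).
Therefore A relative to G: (east=-17, north=-9).

Answer: A is at (east=-17, north=-9) relative to G.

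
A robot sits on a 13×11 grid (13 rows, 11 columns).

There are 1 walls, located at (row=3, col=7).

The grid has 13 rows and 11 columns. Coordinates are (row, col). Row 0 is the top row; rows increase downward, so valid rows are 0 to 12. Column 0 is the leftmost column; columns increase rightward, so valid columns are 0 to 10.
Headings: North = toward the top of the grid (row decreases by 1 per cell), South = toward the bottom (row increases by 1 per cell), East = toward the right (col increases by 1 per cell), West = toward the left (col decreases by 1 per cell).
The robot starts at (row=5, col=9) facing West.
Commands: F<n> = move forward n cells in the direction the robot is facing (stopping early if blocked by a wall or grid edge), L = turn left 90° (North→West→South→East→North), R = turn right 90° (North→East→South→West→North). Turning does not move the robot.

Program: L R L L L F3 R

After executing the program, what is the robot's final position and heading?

Start: (row=5, col=9), facing West
  L: turn left, now facing South
  R: turn right, now facing West
  L: turn left, now facing South
  L: turn left, now facing East
  L: turn left, now facing North
  F3: move forward 3, now at (row=2, col=9)
  R: turn right, now facing East
Final: (row=2, col=9), facing East

Answer: Final position: (row=2, col=9), facing East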